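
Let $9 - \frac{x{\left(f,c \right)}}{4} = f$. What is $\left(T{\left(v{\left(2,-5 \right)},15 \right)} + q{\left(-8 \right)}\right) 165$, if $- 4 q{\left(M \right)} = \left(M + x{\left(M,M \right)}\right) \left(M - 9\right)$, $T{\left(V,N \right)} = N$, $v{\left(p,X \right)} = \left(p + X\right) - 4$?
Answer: $44550$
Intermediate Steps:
$v{\left(p,X \right)} = -4 + X + p$ ($v{\left(p,X \right)} = \left(X + p\right) - 4 = -4 + X + p$)
$x{\left(f,c \right)} = 36 - 4 f$
$q{\left(M \right)} = - \frac{\left(-9 + M\right) \left(36 - 3 M\right)}{4}$ ($q{\left(M \right)} = - \frac{\left(M - \left(-36 + 4 M\right)\right) \left(M - 9\right)}{4} = - \frac{\left(36 - 3 M\right) \left(-9 + M\right)}{4} = - \frac{\left(-9 + M\right) \left(36 - 3 M\right)}{4}$)
$\left(T{\left(v{\left(2,-5 \right)},15 \right)} + q{\left(-8 \right)}\right) 165 = \left(15 + \left(81 - -126 + \frac{3 \left(-8\right)^{2}}{4}\right)\right) 165 = \left(15 + \left(81 + 126 + \frac{3}{4} \cdot 64\right)\right) 165 = \left(15 + \left(81 + 126 + 48\right)\right) 165 = \left(15 + 255\right) 165 = 270 \cdot 165 = 44550$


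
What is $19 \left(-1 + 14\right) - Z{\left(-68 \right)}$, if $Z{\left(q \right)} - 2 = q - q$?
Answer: $245$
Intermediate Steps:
$Z{\left(q \right)} = 2$ ($Z{\left(q \right)} = 2 + \left(q - q\right) = 2 + 0 = 2$)
$19 \left(-1 + 14\right) - Z{\left(-68 \right)} = 19 \left(-1 + 14\right) - 2 = 19 \cdot 13 - 2 = 247 - 2 = 245$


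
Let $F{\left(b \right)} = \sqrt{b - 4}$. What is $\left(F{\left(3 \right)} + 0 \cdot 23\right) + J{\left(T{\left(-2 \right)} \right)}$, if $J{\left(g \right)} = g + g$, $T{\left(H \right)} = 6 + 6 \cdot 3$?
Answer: $48 + i \approx 48.0 + 1.0 i$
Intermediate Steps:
$F{\left(b \right)} = \sqrt{-4 + b}$
$T{\left(H \right)} = 24$ ($T{\left(H \right)} = 6 + 18 = 24$)
$J{\left(g \right)} = 2 g$
$\left(F{\left(3 \right)} + 0 \cdot 23\right) + J{\left(T{\left(-2 \right)} \right)} = \left(\sqrt{-4 + 3} + 0 \cdot 23\right) + 2 \cdot 24 = \left(\sqrt{-1} + 0\right) + 48 = \left(i + 0\right) + 48 = i + 48 = 48 + i$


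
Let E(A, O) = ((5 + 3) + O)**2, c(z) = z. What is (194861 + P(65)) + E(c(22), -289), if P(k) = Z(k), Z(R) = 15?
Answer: 273837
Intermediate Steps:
P(k) = 15
E(A, O) = (8 + O)**2
(194861 + P(65)) + E(c(22), -289) = (194861 + 15) + (8 - 289)**2 = 194876 + (-281)**2 = 194876 + 78961 = 273837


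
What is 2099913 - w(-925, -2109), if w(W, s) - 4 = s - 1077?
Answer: 2103095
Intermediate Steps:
w(W, s) = -1073 + s (w(W, s) = 4 + (s - 1077) = 4 + (-1077 + s) = -1073 + s)
2099913 - w(-925, -2109) = 2099913 - (-1073 - 2109) = 2099913 - 1*(-3182) = 2099913 + 3182 = 2103095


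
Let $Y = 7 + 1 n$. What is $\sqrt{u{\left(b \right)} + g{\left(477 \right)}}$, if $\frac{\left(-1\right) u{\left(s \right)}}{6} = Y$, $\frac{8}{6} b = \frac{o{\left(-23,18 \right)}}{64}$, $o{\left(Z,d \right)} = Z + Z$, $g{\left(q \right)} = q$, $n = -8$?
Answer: $\sqrt{483} \approx 21.977$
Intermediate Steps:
$o{\left(Z,d \right)} = 2 Z$
$Y = -1$ ($Y = 7 + 1 \left(-8\right) = 7 - 8 = -1$)
$b = - \frac{69}{128}$ ($b = \frac{3 \frac{2 \left(-23\right)}{64}}{4} = \frac{3 \left(\left(-46\right) \frac{1}{64}\right)}{4} = \frac{3}{4} \left(- \frac{23}{32}\right) = - \frac{69}{128} \approx -0.53906$)
$u{\left(s \right)} = 6$ ($u{\left(s \right)} = \left(-6\right) \left(-1\right) = 6$)
$\sqrt{u{\left(b \right)} + g{\left(477 \right)}} = \sqrt{6 + 477} = \sqrt{483}$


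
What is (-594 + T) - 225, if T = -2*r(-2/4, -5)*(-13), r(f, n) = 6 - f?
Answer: -650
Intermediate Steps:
T = 169 (T = -2*(6 - (-2)/4)*(-13) = -2*(6 - 1*(-½))*(-13) = -2*(6 + ½)*(-13) = -2*13/2*(-13) = -13*(-13) = 169)
(-594 + T) - 225 = (-594 + 169) - 225 = -425 - 225 = -650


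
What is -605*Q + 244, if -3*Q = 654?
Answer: 132134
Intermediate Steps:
Q = -218 (Q = -⅓*654 = -218)
-605*Q + 244 = -605*(-218) + 244 = 131890 + 244 = 132134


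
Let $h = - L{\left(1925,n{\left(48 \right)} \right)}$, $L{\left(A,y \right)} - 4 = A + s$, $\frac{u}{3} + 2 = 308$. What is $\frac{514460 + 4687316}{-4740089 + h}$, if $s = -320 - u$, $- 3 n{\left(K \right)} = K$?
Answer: $- \frac{1300444}{1185195} \approx -1.0972$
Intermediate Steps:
$u = 918$ ($u = -6 + 3 \cdot 308 = -6 + 924 = 918$)
$n{\left(K \right)} = - \frac{K}{3}$
$s = -1238$ ($s = -320 - 918 = -1238$)
$L{\left(A,y \right)} = -1234 + A$ ($L{\left(A,y \right)} = 4 + \left(A - 1238\right) = 4 + \left(-1238 + A\right) = -1234 + A$)
$h = -691$ ($h = - (-1234 + 1925) = \left(-1\right) 691 = -691$)
$\frac{514460 + 4687316}{-4740089 + h} = \frac{514460 + 4687316}{-4740089 - 691} = \frac{5201776}{-4740780} = 5201776 \left(- \frac{1}{4740780}\right) = - \frac{1300444}{1185195}$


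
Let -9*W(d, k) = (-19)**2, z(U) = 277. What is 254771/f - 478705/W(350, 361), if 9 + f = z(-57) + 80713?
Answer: 18367687304/1538639 ≈ 11938.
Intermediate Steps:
W(d, k) = -361/9 (W(d, k) = -1/9*(-19)**2 = -1/9*361 = -361/9)
f = 80981 (f = -9 + (277 + 80713) = -9 + 80990 = 80981)
254771/f - 478705/W(350, 361) = 254771/80981 - 478705/(-361/9) = 254771*(1/80981) - 478705*(-9/361) = 254771/80981 + 226755/19 = 18367687304/1538639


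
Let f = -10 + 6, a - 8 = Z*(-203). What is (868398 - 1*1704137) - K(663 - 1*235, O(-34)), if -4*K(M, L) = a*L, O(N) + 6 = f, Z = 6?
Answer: -832714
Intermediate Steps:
a = -1210 (a = 8 + 6*(-203) = 8 - 1218 = -1210)
f = -4
O(N) = -10 (O(N) = -6 - 4 = -10)
K(M, L) = 605*L/2 (K(M, L) = -(-605)*L/2 = 605*L/2)
(868398 - 1*1704137) - K(663 - 1*235, O(-34)) = (868398 - 1*1704137) - 605*(-10)/2 = (868398 - 1704137) - 1*(-3025) = -835739 + 3025 = -832714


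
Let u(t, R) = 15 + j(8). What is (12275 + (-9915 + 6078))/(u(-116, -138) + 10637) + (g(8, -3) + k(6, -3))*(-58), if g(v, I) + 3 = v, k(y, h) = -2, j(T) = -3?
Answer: -1844488/10649 ≈ -173.21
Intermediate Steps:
u(t, R) = 12 (u(t, R) = 15 - 3 = 12)
g(v, I) = -3 + v
(12275 + (-9915 + 6078))/(u(-116, -138) + 10637) + (g(8, -3) + k(6, -3))*(-58) = (12275 + (-9915 + 6078))/(12 + 10637) + ((-3 + 8) - 2)*(-58) = (12275 - 3837)/10649 + (5 - 2)*(-58) = 8438*(1/10649) + 3*(-58) = 8438/10649 - 174 = -1844488/10649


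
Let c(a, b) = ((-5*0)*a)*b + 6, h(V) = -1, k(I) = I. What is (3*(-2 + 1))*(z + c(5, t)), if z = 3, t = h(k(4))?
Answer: -27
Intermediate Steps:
t = -1
c(a, b) = 6 (c(a, b) = (0*a)*b + 6 = 0*b + 6 = 0 + 6 = 6)
(3*(-2 + 1))*(z + c(5, t)) = (3*(-2 + 1))*(3 + 6) = (3*(-1))*9 = -3*9 = -27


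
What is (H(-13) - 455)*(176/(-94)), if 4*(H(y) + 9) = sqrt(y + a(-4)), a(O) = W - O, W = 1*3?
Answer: 40832/47 - 22*I*sqrt(6)/47 ≈ 868.77 - 1.1466*I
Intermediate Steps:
W = 3
a(O) = 3 - O
H(y) = -9 + sqrt(7 + y)/4 (H(y) = -9 + sqrt(y + (3 - 1*(-4)))/4 = -9 + sqrt(y + (3 + 4))/4 = -9 + sqrt(y + 7)/4 = -9 + sqrt(7 + y)/4)
(H(-13) - 455)*(176/(-94)) = ((-9 + sqrt(7 - 13)/4) - 455)*(176/(-94)) = ((-9 + sqrt(-6)/4) - 455)*(176*(-1/94)) = ((-9 + (I*sqrt(6))/4) - 455)*(-88/47) = ((-9 + I*sqrt(6)/4) - 455)*(-88/47) = (-464 + I*sqrt(6)/4)*(-88/47) = 40832/47 - 22*I*sqrt(6)/47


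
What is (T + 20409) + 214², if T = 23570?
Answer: 89775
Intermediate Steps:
(T + 20409) + 214² = (23570 + 20409) + 214² = 43979 + 45796 = 89775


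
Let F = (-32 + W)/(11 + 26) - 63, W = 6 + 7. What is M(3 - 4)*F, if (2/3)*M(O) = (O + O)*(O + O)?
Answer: -14100/37 ≈ -381.08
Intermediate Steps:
W = 13
M(O) = 6*O**2 (M(O) = 3*((O + O)*(O + O))/2 = 3*((2*O)*(2*O))/2 = 3*(4*O**2)/2 = 6*O**2)
F = -2350/37 (F = (-32 + 13)/(11 + 26) - 63 = -19/37 - 63 = -2350/37 ≈ -63.513)
M(3 - 4)*F = (6*(3 - 4)**2)*(-2350/37) = (6*(-1)**2)*(-2350/37) = (6*1)*(-2350/37) = 6*(-2350/37) = -14100/37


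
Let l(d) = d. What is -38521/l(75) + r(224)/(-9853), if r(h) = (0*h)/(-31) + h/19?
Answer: -7211417647/14040525 ≈ -513.61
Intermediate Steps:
r(h) = h/19 (r(h) = 0*(-1/31) + h*(1/19) = 0 + h/19 = h/19)
-38521/l(75) + r(224)/(-9853) = -38521/75 + ((1/19)*224)/(-9853) = -38521*1/75 + (224/19)*(-1/9853) = -38521/75 - 224/187207 = -7211417647/14040525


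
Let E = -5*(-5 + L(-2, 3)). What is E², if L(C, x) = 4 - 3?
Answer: 400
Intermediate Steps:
L(C, x) = 1
E = 20 (E = -5*(-5 + 1) = -5*(-4) = 20)
E² = 20² = 400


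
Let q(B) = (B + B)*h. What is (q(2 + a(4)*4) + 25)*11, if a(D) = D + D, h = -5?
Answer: -3465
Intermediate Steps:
a(D) = 2*D
q(B) = -10*B (q(B) = (B + B)*(-5) = (2*B)*(-5) = -10*B)
(q(2 + a(4)*4) + 25)*11 = (-10*(2 + (2*4)*4) + 25)*11 = (-10*(2 + 8*4) + 25)*11 = (-10*(2 + 32) + 25)*11 = (-10*34 + 25)*11 = (-340 + 25)*11 = -315*11 = -3465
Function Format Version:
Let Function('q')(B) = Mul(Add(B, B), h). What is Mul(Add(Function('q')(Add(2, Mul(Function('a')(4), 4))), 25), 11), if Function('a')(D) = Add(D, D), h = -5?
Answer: -3465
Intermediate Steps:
Function('a')(D) = Mul(2, D)
Function('q')(B) = Mul(-10, B) (Function('q')(B) = Mul(Add(B, B), -5) = Mul(Mul(2, B), -5) = Mul(-10, B))
Mul(Add(Function('q')(Add(2, Mul(Function('a')(4), 4))), 25), 11) = Mul(Add(Mul(-10, Add(2, Mul(Mul(2, 4), 4))), 25), 11) = Mul(Add(Mul(-10, Add(2, Mul(8, 4))), 25), 11) = Mul(Add(Mul(-10, Add(2, 32)), 25), 11) = Mul(Add(Mul(-10, 34), 25), 11) = Mul(Add(-340, 25), 11) = Mul(-315, 11) = -3465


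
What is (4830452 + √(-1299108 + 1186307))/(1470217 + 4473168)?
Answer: 4830452/5943385 + I*√112801/5943385 ≈ 0.81274 + 5.651e-5*I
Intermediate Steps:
(4830452 + √(-1299108 + 1186307))/(1470217 + 4473168) = (4830452 + √(-112801))/5943385 = (4830452 + I*√112801)*(1/5943385) = 4830452/5943385 + I*√112801/5943385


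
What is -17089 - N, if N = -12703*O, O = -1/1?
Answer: -29792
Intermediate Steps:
O = -1 (O = -1*1 = -1)
N = 12703 (N = -12703*(-1) = 12703)
-17089 - N = -17089 - 1*12703 = -17089 - 12703 = -29792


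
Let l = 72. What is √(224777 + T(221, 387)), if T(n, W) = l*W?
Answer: √252641 ≈ 502.63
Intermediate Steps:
T(n, W) = 72*W
√(224777 + T(221, 387)) = √(224777 + 72*387) = √(224777 + 27864) = √252641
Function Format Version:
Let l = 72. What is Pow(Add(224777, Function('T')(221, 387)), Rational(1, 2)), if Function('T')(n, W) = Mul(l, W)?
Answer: Pow(252641, Rational(1, 2)) ≈ 502.63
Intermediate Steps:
Function('T')(n, W) = Mul(72, W)
Pow(Add(224777, Function('T')(221, 387)), Rational(1, 2)) = Pow(Add(224777, Mul(72, 387)), Rational(1, 2)) = Pow(Add(224777, 27864), Rational(1, 2)) = Pow(252641, Rational(1, 2))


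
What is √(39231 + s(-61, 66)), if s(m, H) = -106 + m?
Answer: 2*√9766 ≈ 197.65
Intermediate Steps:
√(39231 + s(-61, 66)) = √(39231 + (-106 - 61)) = √(39231 - 167) = √39064 = 2*√9766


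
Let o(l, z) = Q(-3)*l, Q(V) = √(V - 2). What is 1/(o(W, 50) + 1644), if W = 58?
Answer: 411/679889 - 29*I*√5/1359778 ≈ 0.00060451 - 4.7689e-5*I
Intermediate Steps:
Q(V) = √(-2 + V)
o(l, z) = I*l*√5 (o(l, z) = √(-2 - 3)*l = √(-5)*l = (I*√5)*l = I*l*√5)
1/(o(W, 50) + 1644) = 1/(I*58*√5 + 1644) = 1/(58*I*√5 + 1644) = 1/(1644 + 58*I*√5)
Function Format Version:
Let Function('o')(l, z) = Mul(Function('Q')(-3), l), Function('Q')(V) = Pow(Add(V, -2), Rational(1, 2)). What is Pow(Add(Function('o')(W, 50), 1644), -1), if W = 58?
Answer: Add(Rational(411, 679889), Mul(Rational(-29, 1359778), I, Pow(5, Rational(1, 2)))) ≈ Add(0.00060451, Mul(-4.7689e-5, I))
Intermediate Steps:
Function('Q')(V) = Pow(Add(-2, V), Rational(1, 2))
Function('o')(l, z) = Mul(I, l, Pow(5, Rational(1, 2))) (Function('o')(l, z) = Mul(Pow(Add(-2, -3), Rational(1, 2)), l) = Mul(Pow(-5, Rational(1, 2)), l) = Mul(Mul(I, Pow(5, Rational(1, 2))), l) = Mul(I, l, Pow(5, Rational(1, 2))))
Pow(Add(Function('o')(W, 50), 1644), -1) = Pow(Add(Mul(I, 58, Pow(5, Rational(1, 2))), 1644), -1) = Pow(Add(Mul(58, I, Pow(5, Rational(1, 2))), 1644), -1) = Pow(Add(1644, Mul(58, I, Pow(5, Rational(1, 2)))), -1)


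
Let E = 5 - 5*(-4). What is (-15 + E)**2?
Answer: 100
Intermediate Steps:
E = 25 (E = 5 + 20 = 25)
(-15 + E)**2 = (-15 + 25)**2 = 10**2 = 100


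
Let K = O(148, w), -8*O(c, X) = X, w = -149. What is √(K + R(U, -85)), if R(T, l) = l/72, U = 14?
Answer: √157/3 ≈ 4.1767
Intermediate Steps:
R(T, l) = l/72 (R(T, l) = l*(1/72) = l/72)
O(c, X) = -X/8
K = 149/8 (K = -⅛*(-149) = 149/8 ≈ 18.625)
√(K + R(U, -85)) = √(149/8 + (1/72)*(-85)) = √(149/8 - 85/72) = √(157/9) = √157/3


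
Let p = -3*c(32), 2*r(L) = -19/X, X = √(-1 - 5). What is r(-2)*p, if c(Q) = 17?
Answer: -323*I*√6/4 ≈ -197.8*I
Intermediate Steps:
X = I*√6 (X = √(-6) = I*√6 ≈ 2.4495*I)
r(L) = 19*I*√6/12 (r(L) = (-19*(-I*√6/6))/2 = (-(-19)*I*√6/6)/2 = (19*I*√6/6)/2 = 19*I*√6/12)
p = -51 (p = -3*17 = -51)
r(-2)*p = (19*I*√6/12)*(-51) = -323*I*√6/4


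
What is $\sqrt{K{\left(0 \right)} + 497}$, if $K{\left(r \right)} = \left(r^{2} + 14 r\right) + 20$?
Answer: $\sqrt{517} \approx 22.738$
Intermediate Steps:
$K{\left(r \right)} = 20 + r^{2} + 14 r$
$\sqrt{K{\left(0 \right)} + 497} = \sqrt{\left(20 + 0^{2} + 14 \cdot 0\right) + 497} = \sqrt{\left(20 + 0 + 0\right) + 497} = \sqrt{20 + 497} = \sqrt{517}$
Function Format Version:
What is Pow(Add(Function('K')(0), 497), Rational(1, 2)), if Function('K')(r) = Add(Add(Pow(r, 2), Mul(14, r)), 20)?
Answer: Pow(517, Rational(1, 2)) ≈ 22.738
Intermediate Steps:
Function('K')(r) = Add(20, Pow(r, 2), Mul(14, r))
Pow(Add(Function('K')(0), 497), Rational(1, 2)) = Pow(Add(Add(20, Pow(0, 2), Mul(14, 0)), 497), Rational(1, 2)) = Pow(Add(Add(20, 0, 0), 497), Rational(1, 2)) = Pow(Add(20, 497), Rational(1, 2)) = Pow(517, Rational(1, 2))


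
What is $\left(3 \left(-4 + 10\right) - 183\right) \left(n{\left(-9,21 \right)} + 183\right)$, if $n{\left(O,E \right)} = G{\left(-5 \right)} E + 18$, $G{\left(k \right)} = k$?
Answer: $-15840$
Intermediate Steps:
$n{\left(O,E \right)} = 18 - 5 E$ ($n{\left(O,E \right)} = - 5 E + 18 = 18 - 5 E$)
$\left(3 \left(-4 + 10\right) - 183\right) \left(n{\left(-9,21 \right)} + 183\right) = \left(3 \left(-4 + 10\right) - 183\right) \left(\left(18 - 105\right) + 183\right) = \left(3 \cdot 6 - 183\right) \left(\left(18 - 105\right) + 183\right) = \left(18 - 183\right) \left(-87 + 183\right) = \left(-165\right) 96 = -15840$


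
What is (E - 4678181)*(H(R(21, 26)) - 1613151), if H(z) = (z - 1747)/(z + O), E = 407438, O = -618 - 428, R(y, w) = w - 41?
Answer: 7309596369956607/1061 ≈ 6.8893e+12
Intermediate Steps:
R(y, w) = -41 + w
O = -1046
H(z) = (-1747 + z)/(-1046 + z) (H(z) = (z - 1747)/(z - 1046) = (-1747 + z)/(-1046 + z))
(E - 4678181)*(H(R(21, 26)) - 1613151) = (407438 - 4678181)*((-1747 + (-41 + 26))/(-1046 + (-41 + 26)) - 1613151) = -4270743*((-1747 - 15)/(-1046 - 15) - 1613151) = -4270743*(-1762/(-1061) - 1613151) = -4270743*(-1/1061*(-1762) - 1613151) = -4270743*(1762/1061 - 1613151) = -4270743*(-1711551449/1061) = 7309596369956607/1061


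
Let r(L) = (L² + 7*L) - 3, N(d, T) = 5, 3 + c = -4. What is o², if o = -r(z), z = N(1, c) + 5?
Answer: 27889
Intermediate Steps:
c = -7 (c = -3 - 4 = -7)
z = 10 (z = 5 + 5 = 10)
r(L) = -3 + L² + 7*L
o = -167 (o = -(-3 + 10² + 7*10) = -(-3 + 100 + 70) = -1*167 = -167)
o² = (-167)² = 27889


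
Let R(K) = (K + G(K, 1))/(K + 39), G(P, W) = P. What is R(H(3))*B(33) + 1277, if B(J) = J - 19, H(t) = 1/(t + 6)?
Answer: 112383/88 ≈ 1277.1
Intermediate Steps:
H(t) = 1/(6 + t)
B(J) = -19 + J
R(K) = 2*K/(39 + K) (R(K) = (K + K)/(K + 39) = (2*K)/(39 + K) = 2*K/(39 + K))
R(H(3))*B(33) + 1277 = (2/((6 + 3)*(39 + 1/(6 + 3))))*(-19 + 33) + 1277 = (2/(9*(39 + 1/9)))*14 + 1277 = (2*(1/9)/(39 + 1/9))*14 + 1277 = (2*(1/9)/(352/9))*14 + 1277 = (2*(1/9)*(9/352))*14 + 1277 = (1/176)*14 + 1277 = 7/88 + 1277 = 112383/88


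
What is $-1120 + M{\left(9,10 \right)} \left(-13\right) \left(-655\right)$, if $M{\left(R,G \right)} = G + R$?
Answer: $160665$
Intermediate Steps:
$-1120 + M{\left(9,10 \right)} \left(-13\right) \left(-655\right) = -1120 + \left(10 + 9\right) \left(-13\right) \left(-655\right) = -1120 + 19 \left(-13\right) \left(-655\right) = -1120 - -161785 = -1120 + 161785 = 160665$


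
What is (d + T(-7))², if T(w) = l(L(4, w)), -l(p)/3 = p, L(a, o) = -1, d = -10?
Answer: 49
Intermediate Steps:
l(p) = -3*p
T(w) = 3 (T(w) = -3*(-1) = 3)
(d + T(-7))² = (-10 + 3)² = (-7)² = 49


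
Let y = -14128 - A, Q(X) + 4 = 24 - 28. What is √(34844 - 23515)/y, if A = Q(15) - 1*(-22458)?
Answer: -√11329/36578 ≈ -0.0029099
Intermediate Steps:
Q(X) = -8 (Q(X) = -4 + (24 - 28) = -4 - 4 = -8)
A = 22450 (A = -8 - 1*(-22458) = -8 + 22458 = 22450)
y = -36578 (y = -14128 - 1*22450 = -14128 - 22450 = -36578)
√(34844 - 23515)/y = √(34844 - 23515)/(-36578) = √11329*(-1/36578) = -√11329/36578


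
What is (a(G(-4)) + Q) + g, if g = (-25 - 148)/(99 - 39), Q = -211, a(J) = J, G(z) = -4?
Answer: -13073/60 ≈ -217.88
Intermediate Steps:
g = -173/60 ≈ -2.8833
(a(G(-4)) + Q) + g = (-4 - 211) - 173/60 = -215 - 173/60 = -13073/60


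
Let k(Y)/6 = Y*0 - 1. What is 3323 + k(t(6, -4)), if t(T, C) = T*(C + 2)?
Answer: 3317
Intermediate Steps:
t(T, C) = T*(2 + C)
k(Y) = -6 (k(Y) = 6*(Y*0 - 1) = 6*(0 - 1) = 6*(-1) = -6)
3323 + k(t(6, -4)) = 3323 - 6 = 3317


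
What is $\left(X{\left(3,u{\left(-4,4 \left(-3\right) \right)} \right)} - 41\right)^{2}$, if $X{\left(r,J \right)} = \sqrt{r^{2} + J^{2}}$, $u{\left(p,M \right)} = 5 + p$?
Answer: $\left(41 - \sqrt{10}\right)^{2} \approx 1431.7$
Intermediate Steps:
$X{\left(r,J \right)} = \sqrt{J^{2} + r^{2}}$
$\left(X{\left(3,u{\left(-4,4 \left(-3\right) \right)} \right)} - 41\right)^{2} = \left(\sqrt{\left(5 - 4\right)^{2} + 3^{2}} - 41\right)^{2} = \left(\sqrt{1^{2} + 9} - 41\right)^{2} = \left(\sqrt{1 + 9} - 41\right)^{2} = \left(\sqrt{10} - 41\right)^{2} = \left(-41 + \sqrt{10}\right)^{2}$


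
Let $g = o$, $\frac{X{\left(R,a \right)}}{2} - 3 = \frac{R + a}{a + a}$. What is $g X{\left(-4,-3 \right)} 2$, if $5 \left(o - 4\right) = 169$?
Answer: $630$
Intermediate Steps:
$o = \frac{189}{5}$ ($o = 4 + \frac{1}{5} \cdot 169 = 4 + \frac{169}{5} = \frac{189}{5} \approx 37.8$)
$X{\left(R,a \right)} = 6 + \frac{R + a}{a}$ ($X{\left(R,a \right)} = 6 + 2 \frac{R + a}{a + a} = 6 + 2 \frac{R + a}{2 a} = 6 + \frac{R + a}{a}$)
$g = \frac{189}{5} \approx 37.8$
$g X{\left(-4,-3 \right)} 2 = \frac{189 \left(7 - \frac{4}{-3}\right)}{5} \cdot 2 = \frac{189 \left(7 - - \frac{4}{3}\right)}{5} \cdot 2 = \frac{189 \left(7 + \frac{4}{3}\right)}{5} \cdot 2 = \frac{189}{5} \cdot \frac{25}{3} \cdot 2 = 315 \cdot 2 = 630$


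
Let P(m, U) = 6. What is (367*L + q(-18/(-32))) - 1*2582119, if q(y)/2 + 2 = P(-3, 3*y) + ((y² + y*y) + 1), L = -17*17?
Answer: -172042927/64 ≈ -2.6882e+6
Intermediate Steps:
L = -289
q(y) = 10 + 4*y² (q(y) = -4 + 2*(6 + ((y² + y*y) + 1)) = -4 + 2*(6 + ((y² + y²) + 1)) = -4 + 2*(6 + (2*y² + 1)) = -4 + 2*(6 + (1 + 2*y²)) = -4 + 2*(7 + 2*y²) = -4 + (14 + 4*y²) = 10 + 4*y²)
(367*L + q(-18/(-32))) - 1*2582119 = (367*(-289) + (10 + 4*(-18/(-32))²)) - 1*2582119 = (-106063 + (10 + 4*(-18*(-1/32))²)) - 2582119 = (-106063 + (10 + 4*(9/16)²)) - 2582119 = (-106063 + (10 + 4*(81/256))) - 2582119 = (-106063 + (10 + 81/64)) - 2582119 = (-106063 + 721/64) - 2582119 = -6787311/64 - 2582119 = -172042927/64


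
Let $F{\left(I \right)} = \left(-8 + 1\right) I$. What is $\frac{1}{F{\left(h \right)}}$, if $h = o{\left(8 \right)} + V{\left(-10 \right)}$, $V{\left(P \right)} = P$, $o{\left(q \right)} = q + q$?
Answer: $- \frac{1}{42} \approx -0.02381$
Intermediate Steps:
$o{\left(q \right)} = 2 q$
$h = 6$ ($h = 2 \cdot 8 - 10 = 16 - 10 = 6$)
$F{\left(I \right)} = - 7 I$
$\frac{1}{F{\left(h \right)}} = \frac{1}{\left(-7\right) 6} = \frac{1}{-42} = - \frac{1}{42}$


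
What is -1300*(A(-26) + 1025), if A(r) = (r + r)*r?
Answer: -3090100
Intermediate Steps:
A(r) = 2*r² (A(r) = (2*r)*r = 2*r²)
-1300*(A(-26) + 1025) = -1300*(2*(-26)² + 1025) = -1300*(2*676 + 1025) = -1300*(1352 + 1025) = -1300*2377 = -3090100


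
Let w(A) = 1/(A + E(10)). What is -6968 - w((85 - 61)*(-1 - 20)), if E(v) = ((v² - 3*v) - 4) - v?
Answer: -3121663/448 ≈ -6968.0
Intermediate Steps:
E(v) = -4 + v² - 4*v (E(v) = (-4 + v² - 3*v) - v = -4 + v² - 4*v)
w(A) = 1/(56 + A) (w(A) = 1/(A + (-4 + 10² - 4*10)) = 1/(A + (-4 + 100 - 40)) = 1/(A + 56) = 1/(56 + A))
-6968 - w((85 - 61)*(-1 - 20)) = -6968 - 1/(56 + (85 - 61)*(-1 - 20)) = -6968 - 1/(56 + 24*(-21)) = -6968 - 1/(56 - 504) = -6968 - 1/(-448) = -6968 - 1*(-1/448) = -6968 + 1/448 = -3121663/448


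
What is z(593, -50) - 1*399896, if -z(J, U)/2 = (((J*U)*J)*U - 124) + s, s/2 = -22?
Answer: -1758644560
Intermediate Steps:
s = -44 (s = 2*(-22) = -44)
z(J, U) = 336 - 2*J²*U² (z(J, U) = -2*((((J*U)*J)*U - 124) - 44) = -2*(((U*J²)*U - 124) - 44) = -2*((J²*U² - 124) - 44) = -2*((-124 + J²*U²) - 44) = -2*(-168 + J²*U²) = 336 - 2*J²*U²)
z(593, -50) - 1*399896 = (336 - 2*593²*(-50)²) - 1*399896 = (336 - 2*351649*2500) - 399896 = (336 - 1758245000) - 399896 = -1758244664 - 399896 = -1758644560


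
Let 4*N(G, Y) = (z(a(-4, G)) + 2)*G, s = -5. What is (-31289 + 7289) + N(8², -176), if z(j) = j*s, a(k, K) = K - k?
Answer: -29408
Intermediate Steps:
z(j) = -5*j (z(j) = j*(-5) = -5*j)
N(G, Y) = G*(-18 - 5*G)/4 (N(G, Y) = ((-5*(G - 1*(-4)) + 2)*G)/4 = ((-5*(G + 4) + 2)*G)/4 = ((-5*(4 + G) + 2)*G)/4 = (((-20 - 5*G) + 2)*G)/4 = ((-18 - 5*G)*G)/4 = (G*(-18 - 5*G))/4 = G*(-18 - 5*G)/4)
(-31289 + 7289) + N(8², -176) = (-31289 + 7289) - ¼*8²*(18 + 5*8²) = -24000 - ¼*64*(18 + 5*64) = -24000 - ¼*64*(18 + 320) = -24000 - ¼*64*338 = -24000 - 5408 = -29408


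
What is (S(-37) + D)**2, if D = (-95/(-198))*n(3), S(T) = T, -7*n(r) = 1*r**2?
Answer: 33558849/23716 ≈ 1415.0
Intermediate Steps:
n(r) = -r**2/7
D = -95/154 (D = (-95/(-198))*(-1/7*3**2) = (-95*(-1/198))*(-1/7*9) = (95/198)*(-9/7) = -95/154 ≈ -0.61688)
(S(-37) + D)**2 = (-37 - 95/154)**2 = (-5793/154)**2 = 33558849/23716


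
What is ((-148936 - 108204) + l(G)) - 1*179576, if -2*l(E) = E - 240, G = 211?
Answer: -873403/2 ≈ -4.3670e+5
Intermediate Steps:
l(E) = 120 - E/2 (l(E) = -(E - 240)/2 = -(-240 + E)/2 = 120 - E/2)
((-148936 - 108204) + l(G)) - 1*179576 = ((-148936 - 108204) + (120 - ½*211)) - 1*179576 = (-257140 + (120 - 211/2)) - 179576 = (-257140 + 29/2) - 179576 = -514251/2 - 179576 = -873403/2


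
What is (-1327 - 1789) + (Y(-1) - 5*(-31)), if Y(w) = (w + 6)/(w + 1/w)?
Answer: -5927/2 ≈ -2963.5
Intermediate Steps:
Y(w) = (6 + w)/(w + 1/w)
(-1327 - 1789) + (Y(-1) - 5*(-31)) = (-1327 - 1789) + (-(6 - 1)/(1 + (-1)**2) - 5*(-31)) = -3116 + (-1*5/(1 + 1) + 155) = -3116 + (-1*5/2 + 155) = -3116 + (-1*1/2*5 + 155) = -3116 + (-5/2 + 155) = -3116 + 305/2 = -5927/2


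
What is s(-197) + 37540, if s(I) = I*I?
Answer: 76349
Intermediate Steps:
s(I) = I²
s(-197) + 37540 = (-197)² + 37540 = 38809 + 37540 = 76349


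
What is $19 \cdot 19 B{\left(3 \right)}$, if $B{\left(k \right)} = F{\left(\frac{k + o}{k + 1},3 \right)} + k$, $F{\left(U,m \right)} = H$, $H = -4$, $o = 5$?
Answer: $-361$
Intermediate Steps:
$F{\left(U,m \right)} = -4$
$B{\left(k \right)} = -4 + k$
$19 \cdot 19 B{\left(3 \right)} = 19 \cdot 19 \left(-4 + 3\right) = 361 \left(-1\right) = -361$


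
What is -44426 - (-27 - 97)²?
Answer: -59802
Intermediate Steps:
-44426 - (-27 - 97)² = -44426 - 1*(-124)² = -44426 - 1*15376 = -44426 - 15376 = -59802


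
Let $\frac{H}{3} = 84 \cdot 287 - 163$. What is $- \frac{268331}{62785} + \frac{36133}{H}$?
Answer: $- \frac{3401389396}{902032095} \approx -3.7708$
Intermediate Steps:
$H = 71835$ ($H = 3 \left(84 \cdot 287 - 163\right) = 3 \left(24108 - 163\right) = 3 \cdot 23945 = 71835$)
$- \frac{268331}{62785} + \frac{36133}{H} = - \frac{268331}{62785} + \frac{36133}{71835} = - \frac{3401389396}{902032095}$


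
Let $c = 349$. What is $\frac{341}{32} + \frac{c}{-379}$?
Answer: $\frac{118071}{12128} \approx 9.7354$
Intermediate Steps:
$\frac{341}{32} + \frac{c}{-379} = \frac{341}{32} + \frac{349}{-379} = 341 \cdot \frac{1}{32} + 349 \left(- \frac{1}{379}\right) = \frac{341}{32} - \frac{349}{379} = \frac{118071}{12128}$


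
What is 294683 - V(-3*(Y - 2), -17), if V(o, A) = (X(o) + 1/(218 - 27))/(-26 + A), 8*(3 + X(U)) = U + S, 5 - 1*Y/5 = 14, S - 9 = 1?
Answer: 19361876097/65704 ≈ 2.9468e+5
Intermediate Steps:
S = 10 (S = 9 + 1 = 10)
Y = -45 (Y = 25 - 5*14 = 25 - 70 = -45)
X(U) = -7/4 + U/8 (X(U) = -3 + (U + 10)/8 = -3 + (10 + U)/8 = -3 + (5/4 + U/8) = -7/4 + U/8)
V(o, A) = (-1333/764 + o/8)/(-26 + A) (V(o, A) = ((-7/4 + o/8) + 1/(218 - 27))/(-26 + A) = ((-7/4 + o/8) + 1/191)/(-26 + A) = (-1333/764 + o/8)/(-26 + A))
294683 - V(-3*(Y - 2), -17) = 294683 - (-2666 + 191*(-3*(-45 - 2)))/(1528*(-26 - 17)) = 294683 - (-2666 + 191*(-3*(-47)))/(1528*(-43)) = 294683 - (-1)*(-2666 + 191*141)/(1528*43) = 294683 - (-1)*(-2666 + 26931)/(1528*43) = 294683 - (-1)*24265/(1528*43) = 294683 - 1*(-24265/65704) = 294683 + 24265/65704 = 19361876097/65704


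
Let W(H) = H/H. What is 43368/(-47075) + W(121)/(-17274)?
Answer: -749185907/813173550 ≈ -0.92131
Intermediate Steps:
W(H) = 1
43368/(-47075) + W(121)/(-17274) = 43368/(-47075) + 1/(-17274) = 43368*(-1/47075) + 1*(-1/17274) = -43368/47075 - 1/17274 = -749185907/813173550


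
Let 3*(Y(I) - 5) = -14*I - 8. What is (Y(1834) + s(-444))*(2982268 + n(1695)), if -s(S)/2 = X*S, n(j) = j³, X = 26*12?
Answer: 3925003019676857/3 ≈ 1.3083e+15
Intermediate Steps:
X = 312
Y(I) = 7/3 - 14*I/3 (Y(I) = 5 + (-14*I - 8)/3 = 5 + (-8 - 14*I)/3 = 5 + (-8/3 - 14*I/3) = 7/3 - 14*I/3)
s(S) = -624*S
(Y(1834) + s(-444))*(2982268 + n(1695)) = ((7/3 - 14/3*1834) - 624*(-444))*(2982268 + 1695³) = ((7/3 - 25676/3) + 277056)*(2982268 + 4869777375) = (-25669/3 + 277056)*4872759643 = (805499/3)*4872759643 = 3925003019676857/3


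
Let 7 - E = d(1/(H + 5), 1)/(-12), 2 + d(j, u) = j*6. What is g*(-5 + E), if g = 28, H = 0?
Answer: 812/15 ≈ 54.133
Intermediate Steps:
d(j, u) = -2 + 6*j (d(j, u) = -2 + j*6 = -2 + 6*j)
E = 104/15 (E = 7 - (-2 + 6/(0 + 5))/(-12) = 7 - (-2 + 6/5)*(-1)/12 = 7 - (-4)*(-1)/(5*12) = 7 - 1*1/15 = 7 - 1/15 = 104/15 ≈ 6.9333)
g*(-5 + E) = 28*(-5 + 104/15) = 28*(29/15) = 812/15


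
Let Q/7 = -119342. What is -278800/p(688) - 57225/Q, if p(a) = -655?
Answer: 6655580845/15633802 ≈ 425.72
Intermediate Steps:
Q = -835394 (Q = 7*(-119342) = -835394)
-278800/p(688) - 57225/Q = -278800/(-655) - 57225/(-835394) = -278800*(-1/655) - 57225*(-1/835394) = 55760/131 + 8175/119342 = 6655580845/15633802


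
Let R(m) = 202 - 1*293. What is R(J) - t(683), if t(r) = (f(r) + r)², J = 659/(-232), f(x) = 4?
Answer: -472060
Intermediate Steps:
J = -659/232 (J = 659*(-1/232) = -659/232 ≈ -2.8405)
t(r) = (4 + r)²
R(m) = -91 (R(m) = 202 - 293 = -91)
R(J) - t(683) = -91 - (4 + 683)² = -91 - 1*687² = -91 - 1*471969 = -91 - 471969 = -472060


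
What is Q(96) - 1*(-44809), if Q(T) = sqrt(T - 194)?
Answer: 44809 + 7*I*sqrt(2) ≈ 44809.0 + 9.8995*I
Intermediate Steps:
Q(T) = sqrt(-194 + T)
Q(96) - 1*(-44809) = sqrt(-194 + 96) - 1*(-44809) = sqrt(-98) + 44809 = 7*I*sqrt(2) + 44809 = 44809 + 7*I*sqrt(2)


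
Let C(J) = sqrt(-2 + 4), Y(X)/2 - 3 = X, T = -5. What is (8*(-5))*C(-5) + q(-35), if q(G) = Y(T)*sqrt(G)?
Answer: -40*sqrt(2) - 4*I*sqrt(35) ≈ -56.569 - 23.664*I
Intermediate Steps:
Y(X) = 6 + 2*X
C(J) = sqrt(2)
q(G) = -4*sqrt(G) (q(G) = (6 + 2*(-5))*sqrt(G) = (6 - 10)*sqrt(G) = -4*sqrt(G))
(8*(-5))*C(-5) + q(-35) = (8*(-5))*sqrt(2) - 4*I*sqrt(35) = -40*sqrt(2) - 4*I*sqrt(35)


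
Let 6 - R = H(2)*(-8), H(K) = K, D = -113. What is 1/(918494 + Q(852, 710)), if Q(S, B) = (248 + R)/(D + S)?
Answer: 739/678767336 ≈ 1.0887e-6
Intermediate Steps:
R = 22 (R = 6 - 2*(-8) = 6 - 1*(-16) = 6 + 16 = 22)
Q(S, B) = 270/(-113 + S) (Q(S, B) = (248 + 22)/(-113 + S) = 270/(-113 + S))
1/(918494 + Q(852, 710)) = 1/(918494 + 270/(-113 + 852)) = 1/(918494 + 270/739) = 1/(678767336/739) = 739/678767336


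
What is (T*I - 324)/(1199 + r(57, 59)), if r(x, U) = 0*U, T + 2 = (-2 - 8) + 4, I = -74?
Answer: 268/1199 ≈ 0.22352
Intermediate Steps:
T = -8 (T = -2 + ((-2 - 8) + 4) = -2 + (-10 + 4) = -2 - 6 = -8)
r(x, U) = 0
(T*I - 324)/(1199 + r(57, 59)) = (-8*(-74) - 324)/(1199 + 0) = (592 - 324)/1199 = 268*(1/1199) = 268/1199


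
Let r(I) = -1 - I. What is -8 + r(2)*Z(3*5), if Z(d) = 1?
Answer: -11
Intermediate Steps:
-8 + r(2)*Z(3*5) = -8 + (-1 - 1*2)*1 = -8 + (-1 - 2)*1 = -8 - 3*1 = -8 - 3 = -11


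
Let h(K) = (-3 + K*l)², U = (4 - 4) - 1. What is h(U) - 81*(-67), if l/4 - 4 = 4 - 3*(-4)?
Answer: 12316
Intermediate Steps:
U = -1 (U = 0 - 1 = -1)
l = 80 (l = 16 + 4*(4 - 3*(-4)) = 16 + 4*(4 + 12) = 16 + 4*16 = 16 + 64 = 80)
h(K) = (-3 + 80*K)² (h(K) = (-3 + K*80)² = (-3 + 80*K)²)
h(U) - 81*(-67) = (-3 + 80*(-1))² - 81*(-67) = (-3 - 80)² + 5427 = (-83)² + 5427 = 6889 + 5427 = 12316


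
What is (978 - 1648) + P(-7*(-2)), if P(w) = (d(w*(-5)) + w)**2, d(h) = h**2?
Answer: 24146726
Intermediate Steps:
P(w) = (w + 25*w**2)**2 (P(w) = ((w*(-5))**2 + w)**2 = ((-5*w)**2 + w)**2 = (25*w**2 + w)**2 = (w + 25*w**2)**2)
(978 - 1648) + P(-7*(-2)) = (978 - 1648) + (-7*(-2))**2*(1 + 25*(-7*(-2)))**2 = -670 + 14**2*(1 + 25*14)**2 = -670 + 196*(1 + 350)**2 = -670 + 196*351**2 = -670 + 196*123201 = -670 + 24147396 = 24146726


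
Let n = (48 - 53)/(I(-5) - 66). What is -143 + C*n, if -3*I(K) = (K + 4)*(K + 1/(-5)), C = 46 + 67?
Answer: -136813/1016 ≈ -134.66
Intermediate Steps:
C = 113
I(K) = -(4 + K)*(-⅕ + K)/3 (I(K) = -(K + 4)*(K + 1/(-5))/3 = -(4 + K)*(K - ⅕)/3 = -(4 + K)*(-⅕ + K)/3)
n = 75/1016 (n = (48 - 53)/((4/15 - 19/15*(-5) - ⅓*(-5)²) - 66) = -5/((4/15 + 19/3 - ⅓*25) - 66) = -5/((4/15 + 19/3 - 25/3) - 66) = -5/(-26/15 - 66) = -5/(-1016/15) = -5*(-15/1016) = 75/1016 ≈ 0.073819)
-143 + C*n = -143 + 113*(75/1016) = -143 + 8475/1016 = -136813/1016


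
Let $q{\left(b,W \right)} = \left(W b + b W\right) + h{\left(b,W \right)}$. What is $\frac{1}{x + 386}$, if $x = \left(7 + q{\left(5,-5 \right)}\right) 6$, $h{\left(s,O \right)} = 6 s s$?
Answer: $\frac{1}{1028} \approx 0.00097276$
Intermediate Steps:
$h{\left(s,O \right)} = 6 s^{2}$
$q{\left(b,W \right)} = 6 b^{2} + 2 W b$ ($q{\left(b,W \right)} = \left(W b + b W\right) + 6 b^{2} = \left(W b + W b\right) + 6 b^{2} = 2 W b + 6 b^{2} = 6 b^{2} + 2 W b$)
$x = 642$ ($x = \left(7 + 2 \cdot 5 \left(-5 + 3 \cdot 5\right)\right) 6 = \left(7 + 2 \cdot 5 \left(-5 + 15\right)\right) 6 = \left(7 + 2 \cdot 5 \cdot 10\right) 6 = \left(7 + 100\right) 6 = 107 \cdot 6 = 642$)
$\frac{1}{x + 386} = \frac{1}{642 + 386} = \frac{1}{1028}$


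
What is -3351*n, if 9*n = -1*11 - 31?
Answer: 15638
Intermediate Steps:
n = -14/3 (n = (-1*11 - 31)/9 = (-11 - 31)/9 = (1/9)*(-42) = -14/3 ≈ -4.6667)
-3351*n = -3351*(-14/3) = 15638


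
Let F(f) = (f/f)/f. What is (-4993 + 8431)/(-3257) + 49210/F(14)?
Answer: 2243874142/3257 ≈ 6.8894e+5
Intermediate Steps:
F(f) = 1/f
(-4993 + 8431)/(-3257) + 49210/F(14) = (-4993 + 8431)/(-3257) + 49210/(1/14) = 3438*(-1/3257) + 49210/(1/14) = -3438/3257 + 49210*14 = -3438/3257 + 688940 = 2243874142/3257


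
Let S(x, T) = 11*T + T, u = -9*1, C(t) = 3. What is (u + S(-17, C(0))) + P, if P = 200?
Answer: 227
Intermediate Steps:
u = -9
S(x, T) = 12*T
(u + S(-17, C(0))) + P = (-9 + 12*3) + 200 = (-9 + 36) + 200 = 27 + 200 = 227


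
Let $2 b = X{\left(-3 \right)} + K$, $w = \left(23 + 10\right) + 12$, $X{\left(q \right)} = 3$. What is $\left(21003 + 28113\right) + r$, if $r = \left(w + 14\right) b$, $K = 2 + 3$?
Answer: $49352$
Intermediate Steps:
$K = 5$
$w = 45$ ($w = 33 + 12 = 45$)
$b = 4$ ($b = \frac{3 + 5}{2} = \frac{1}{2} \cdot 8 = 4$)
$r = 236$ ($r = \left(45 + 14\right) 4 = 59 \cdot 4 = 236$)
$\left(21003 + 28113\right) + r = \left(21003 + 28113\right) + 236 = 49116 + 236 = 49352$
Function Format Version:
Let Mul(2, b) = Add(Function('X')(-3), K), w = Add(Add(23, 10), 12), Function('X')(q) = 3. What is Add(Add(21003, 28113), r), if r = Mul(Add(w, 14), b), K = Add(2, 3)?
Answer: 49352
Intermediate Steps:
K = 5
w = 45 (w = Add(33, 12) = 45)
b = 4 (b = Mul(Rational(1, 2), Add(3, 5)) = Mul(Rational(1, 2), 8) = 4)
r = 236 (r = Mul(Add(45, 14), 4) = Mul(59, 4) = 236)
Add(Add(21003, 28113), r) = Add(Add(21003, 28113), 236) = Add(49116, 236) = 49352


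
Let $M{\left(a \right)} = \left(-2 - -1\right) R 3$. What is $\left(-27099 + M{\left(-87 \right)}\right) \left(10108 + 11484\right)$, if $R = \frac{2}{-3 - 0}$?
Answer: $-585078424$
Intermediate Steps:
$R = - \frac{2}{3}$ ($R = \frac{2}{-3 + 0} = \frac{2}{-3} = 2 \left(- \frac{1}{3}\right) = - \frac{2}{3} \approx -0.66667$)
$M{\left(a \right)} = 2$ ($M{\left(a \right)} = \left(-2 - -1\right) \left(- \frac{2}{3}\right) 3 = \left(-2 + 1\right) \left(- \frac{2}{3}\right) 3 = \left(-1\right) \left(- \frac{2}{3}\right) 3 = \frac{2}{3} \cdot 3 = 2$)
$\left(-27099 + M{\left(-87 \right)}\right) \left(10108 + 11484\right) = \left(-27099 + 2\right) \left(10108 + 11484\right) = \left(-27097\right) 21592 = -585078424$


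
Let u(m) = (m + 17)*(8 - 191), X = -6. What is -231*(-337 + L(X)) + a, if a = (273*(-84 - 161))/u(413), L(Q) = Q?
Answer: 415660777/5246 ≈ 79234.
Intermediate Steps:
u(m) = -3111 - 183*m (u(m) = (17 + m)*(-183) = -3111 - 183*m)
a = 4459/5246 (a = (273*(-84 - 161))/(-3111 - 183*413) = (273*(-245))/(-3111 - 75579) = -66885/(-78690) = -66885*(-1/78690) = 4459/5246 ≈ 0.84998)
-231*(-337 + L(X)) + a = -231*(-337 - 6) + 4459/5246 = -231*(-343) + 4459/5246 = 79233 + 4459/5246 = 415660777/5246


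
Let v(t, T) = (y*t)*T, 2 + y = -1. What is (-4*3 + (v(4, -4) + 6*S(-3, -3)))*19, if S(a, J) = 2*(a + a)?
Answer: -684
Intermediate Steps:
y = -3 (y = -2 - 1 = -3)
v(t, T) = -3*T*t (v(t, T) = (-3*t)*T = -3*T*t)
S(a, J) = 4*a (S(a, J) = 2*(2*a) = 4*a)
(-4*3 + (v(4, -4) + 6*S(-3, -3)))*19 = (-4*3 + (-3*(-4)*4 + 6*(4*(-3))))*19 = (-12 + (48 + 6*(-12)))*19 = (-12 + (48 - 72))*19 = (-12 - 24)*19 = -36*19 = -684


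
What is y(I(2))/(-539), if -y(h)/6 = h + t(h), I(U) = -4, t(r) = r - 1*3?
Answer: -6/49 ≈ -0.12245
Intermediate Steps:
t(r) = -3 + r (t(r) = r - 3 = -3 + r)
y(h) = 18 - 12*h (y(h) = -6*(h + (-3 + h)) = -6*(-3 + 2*h) = 18 - 12*h)
y(I(2))/(-539) = (18 - 12*(-4))/(-539) = (18 + 48)*(-1/539) = 66*(-1/539) = -6/49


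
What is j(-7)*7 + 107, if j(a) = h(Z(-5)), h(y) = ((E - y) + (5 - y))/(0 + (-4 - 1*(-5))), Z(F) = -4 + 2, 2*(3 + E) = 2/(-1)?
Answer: 142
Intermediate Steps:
E = -4 (E = -3 + (2/(-1))/2 = -3 + (2*(-1))/2 = -3 + (½)*(-2) = -3 - 1 = -4)
Z(F) = -2
h(y) = 1 - 2*y (h(y) = ((-4 - y) + (5 - y))/(0 + (-4 - 1*(-5))) = (1 - 2*y)/(0 + (-4 + 5)) = (1 - 2*y)/(0 + 1) = (1 - 2*y)/1 = (1 - 2*y)*1 = 1 - 2*y)
j(a) = 5 (j(a) = 1 - 2*(-2) = 1 + 4 = 5)
j(-7)*7 + 107 = 5*7 + 107 = 35 + 107 = 142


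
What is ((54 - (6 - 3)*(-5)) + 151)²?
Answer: 48400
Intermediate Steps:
((54 - (6 - 3)*(-5)) + 151)² = ((54 - 3*(-5)) + 151)² = ((54 - 1*(-15)) + 151)² = ((54 + 15) + 151)² = (69 + 151)² = 220² = 48400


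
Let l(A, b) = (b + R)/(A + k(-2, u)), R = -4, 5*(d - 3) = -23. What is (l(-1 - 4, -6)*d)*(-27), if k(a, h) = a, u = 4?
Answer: 432/7 ≈ 61.714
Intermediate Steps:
d = -8/5 (d = 3 + (1/5)*(-23) = 3 - 23/5 = -8/5 ≈ -1.6000)
l(A, b) = (-4 + b)/(-2 + A) (l(A, b) = (b - 4)/(A - 2) = (-4 + b)/(-2 + A))
(l(-1 - 4, -6)*d)*(-27) = (((-4 - 6)/(-2 + (-1 - 4)))*(-8/5))*(-27) = ((-10/(-2 - 5))*(-8/5))*(-27) = ((-10/(-7))*(-8/5))*(-27) = (-1/7*(-10)*(-8/5))*(-27) = ((10/7)*(-8/5))*(-27) = -16/7*(-27) = 432/7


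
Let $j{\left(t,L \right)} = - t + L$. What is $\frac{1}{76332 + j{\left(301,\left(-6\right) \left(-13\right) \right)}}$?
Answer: $\frac{1}{76109} \approx 1.3139 \cdot 10^{-5}$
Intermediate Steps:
$j{\left(t,L \right)} = L - t$
$\frac{1}{76332 + j{\left(301,\left(-6\right) \left(-13\right) \right)}} = \frac{1}{76332 - 223} = \frac{1}{76109}$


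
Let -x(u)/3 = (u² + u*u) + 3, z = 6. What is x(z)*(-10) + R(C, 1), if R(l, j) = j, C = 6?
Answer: 2251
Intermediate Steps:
x(u) = -9 - 6*u² (x(u) = -3*((u² + u*u) + 3) = -3*((u² + u²) + 3) = -3*(2*u² + 3) = -3*(3 + 2*u²) = -9 - 6*u²)
x(z)*(-10) + R(C, 1) = (-9 - 6*6²)*(-10) + 1 = (-9 - 6*36)*(-10) + 1 = (-9 - 216)*(-10) + 1 = -225*(-10) + 1 = 2250 + 1 = 2251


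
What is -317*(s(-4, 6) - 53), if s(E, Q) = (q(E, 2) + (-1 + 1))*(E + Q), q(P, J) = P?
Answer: 19337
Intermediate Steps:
s(E, Q) = E*(E + Q) (s(E, Q) = (E + (-1 + 1))*(E + Q) = (E + 0)*(E + Q) = E*(E + Q))
-317*(s(-4, 6) - 53) = -317*(-4*(-4 + 6) - 53) = -317*(-4*2 - 53) = -317*(-8 - 53) = -317*(-61) = 19337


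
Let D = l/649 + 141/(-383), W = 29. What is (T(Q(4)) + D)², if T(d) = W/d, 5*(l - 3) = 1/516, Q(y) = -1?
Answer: 354603222535191581449/411269358244179600 ≈ 862.22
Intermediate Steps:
l = 7741/2580 (l = 3 + (⅕)/516 = 3 + (⅕)*(1/516) = 3 + 1/2580 = 7741/2580 ≈ 3.0004)
T(d) = 29/d
D = -233128417/641302860 (D = (7741/2580)/649 + 141/(-383) = (7741/2580)*(1/649) + 141*(-1/383) = 7741/1674420 - 141/383 = -233128417/641302860 ≈ -0.36352)
(T(Q(4)) + D)² = (29/(-1) - 233128417/641302860)² = (29*(-1) - 233128417/641302860)² = (-29 - 233128417/641302860)² = (-18830911357/641302860)² = 354603222535191581449/411269358244179600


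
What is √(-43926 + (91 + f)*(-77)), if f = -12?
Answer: I*√50009 ≈ 223.63*I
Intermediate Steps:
√(-43926 + (91 + f)*(-77)) = √(-43926 + (91 - 12)*(-77)) = √(-43926 + 79*(-77)) = √(-43926 - 6083) = √(-50009) = I*√50009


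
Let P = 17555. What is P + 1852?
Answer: 19407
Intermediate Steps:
P + 1852 = 17555 + 1852 = 19407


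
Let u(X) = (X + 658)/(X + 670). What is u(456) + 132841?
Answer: 74790040/563 ≈ 1.3284e+5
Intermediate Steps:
u(X) = (658 + X)/(670 + X)
u(456) + 132841 = (658 + 456)/(670 + 456) + 132841 = 1114/1126 + 132841 = (1/1126)*1114 + 132841 = 557/563 + 132841 = 74790040/563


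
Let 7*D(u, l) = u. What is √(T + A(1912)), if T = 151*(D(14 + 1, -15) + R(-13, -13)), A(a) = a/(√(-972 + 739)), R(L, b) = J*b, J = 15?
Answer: √(-77467688550 - 21829304*I*√233)/1631 ≈ 0.36701 - 170.65*I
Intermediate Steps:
D(u, l) = u/7
R(L, b) = 15*b
A(a) = -I*a*√233/233 (A(a) = a/(√(-233)) = a/((I*√233)) = a*(-I*√233/233) = -I*a*√233/233)
T = -203850/7 (T = 151*((14 + 1)/7 + 15*(-13)) = 151*((⅐)*15 - 195) = 151*(15/7 - 195) = 151*(-1350/7) = -203850/7 ≈ -29121.)
√(T + A(1912)) = √(-203850/7 - 1/233*I*1912*√233) = √(-203850/7 - 1912*I*√233/233)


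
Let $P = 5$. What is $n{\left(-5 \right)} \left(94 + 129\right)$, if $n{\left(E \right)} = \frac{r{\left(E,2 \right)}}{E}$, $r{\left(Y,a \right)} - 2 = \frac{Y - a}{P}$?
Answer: $- \frac{669}{25} \approx -26.76$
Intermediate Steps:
$r{\left(Y,a \right)} = 2 - \frac{a}{5} + \frac{Y}{5}$ ($r{\left(Y,a \right)} = 2 + \frac{Y - a}{5} = 2 + \left(Y - a\right) \frac{1}{5} = 2 + \left(- \frac{a}{5} + \frac{Y}{5}\right) = 2 - \frac{a}{5} + \frac{Y}{5}$)
$n{\left(E \right)} = \frac{\frac{8}{5} + \frac{E}{5}}{E}$ ($n{\left(E \right)} = \frac{2 - \frac{2}{5} + \frac{E}{5}}{E} = \frac{\frac{8}{5} + \frac{E}{5}}{E}$)
$n{\left(-5 \right)} \left(94 + 129\right) = \frac{8 - 5}{5 \left(-5\right)} \left(94 + 129\right) = \frac{1}{5} \left(- \frac{1}{5}\right) 3 \cdot 223 = \left(- \frac{3}{25}\right) 223 = - \frac{669}{25}$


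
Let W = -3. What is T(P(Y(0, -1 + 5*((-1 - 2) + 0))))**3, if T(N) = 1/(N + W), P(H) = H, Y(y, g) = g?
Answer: -1/6859 ≈ -0.00014579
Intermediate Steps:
T(N) = 1/(-3 + N) (T(N) = 1/(N - 3) = 1/(-3 + N))
T(P(Y(0, -1 + 5*((-1 - 2) + 0))))**3 = (1/(-3 + (-1 + 5*((-1 - 2) + 0))))**3 = (1/(-3 + (-1 + 5*(-3 + 0))))**3 = (1/(-3 + (-1 + 5*(-3))))**3 = (1/(-3 + (-1 - 15)))**3 = (1/(-3 - 16))**3 = (1/(-19))**3 = (-1/19)**3 = -1/6859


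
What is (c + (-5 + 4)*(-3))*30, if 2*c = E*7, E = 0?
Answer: 90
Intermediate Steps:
c = 0 (c = (0*7)/2 = (½)*0 = 0)
(c + (-5 + 4)*(-3))*30 = (0 + (-5 + 4)*(-3))*30 = (0 - 1*(-3))*30 = (0 + 3)*30 = 3*30 = 90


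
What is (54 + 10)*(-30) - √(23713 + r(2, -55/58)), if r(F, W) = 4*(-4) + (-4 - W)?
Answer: -1920 - √79706442/58 ≈ -2073.9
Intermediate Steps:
r(F, W) = -20 - W (r(F, W) = -16 + (-4 - W) = -20 - W)
(54 + 10)*(-30) - √(23713 + r(2, -55/58)) = (54 + 10)*(-30) - √(23713 + (-20 - (-55)/58)) = 64*(-30) - √(23713 + (-20 - (-55)/58)) = -1920 - √(23713 + (-20 - 1*(-55/58))) = -1920 - √(23713 + (-20 + 55/58)) = -1920 - √(23713 - 1105/58) = -1920 - √(1374249/58) = -1920 - √79706442/58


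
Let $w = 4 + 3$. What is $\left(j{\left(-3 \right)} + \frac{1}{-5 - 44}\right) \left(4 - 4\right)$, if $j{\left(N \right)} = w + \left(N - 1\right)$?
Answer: $0$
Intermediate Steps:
$w = 7$
$j{\left(N \right)} = 6 + N$ ($j{\left(N \right)} = 7 + \left(N - 1\right) = 7 + \left(-1 + N\right) = 6 + N$)
$\left(j{\left(-3 \right)} + \frac{1}{-5 - 44}\right) \left(4 - 4\right) = \left(\left(6 - 3\right) + \frac{1}{-5 - 44}\right) \left(4 - 4\right) = \left(3 + \frac{1}{-49}\right) \left(4 - 4\right) = \left(3 - \frac{1}{49}\right) 0 = \frac{146}{49} \cdot 0 = 0$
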